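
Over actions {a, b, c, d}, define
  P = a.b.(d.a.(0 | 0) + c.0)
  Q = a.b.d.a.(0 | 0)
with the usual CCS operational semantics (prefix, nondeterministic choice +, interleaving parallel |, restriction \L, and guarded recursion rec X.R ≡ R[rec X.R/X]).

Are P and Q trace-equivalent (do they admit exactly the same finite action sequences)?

trace-distinct — witness ⟨abc⟩

P's transition system — 6 states:
  p0 = a.b.(d.a.(0 | 0) + c.0) | -a-> p1
  p1 = b.(d.a.(0 | 0) + c.0) | -b-> p2
  p2 = d.a.(0 | 0) + c.0 | -c-> p3, -d-> p4
  p3 = 0 | ·
  p4 = a.(0 | 0) | -a-> p5
  p5 = 0 | 0 | ·
Q's transition system — 5 states:
  q0 = a.b.d.a.(0 | 0) | -a-> q1
  q1 = b.d.a.(0 | 0) | -b-> q2
  q2 = d.a.(0 | 0) | -d-> q3
  q3 = a.(0 | 0) | -a-> q4
  q4 = 0 | 0 | ·
Run σ = ⟨abc⟩ on P: start {p0}
  step 1 (a): {p1}
  step 2 (b): {p2}
  step 3 (c): {p3}
  — P admits the full trace.
Run σ = ⟨abc⟩ on Q: start {q0}
  step 1 (a): {q1}
  step 2 (b): {q2}
  step 3 (c): ∅ (Q stuck)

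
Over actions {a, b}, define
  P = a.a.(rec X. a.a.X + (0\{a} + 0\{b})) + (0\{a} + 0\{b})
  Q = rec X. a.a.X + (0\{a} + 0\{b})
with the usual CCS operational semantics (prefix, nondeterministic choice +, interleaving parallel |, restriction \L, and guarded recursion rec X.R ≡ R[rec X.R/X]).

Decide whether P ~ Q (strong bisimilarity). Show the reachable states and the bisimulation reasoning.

YES

P's transition system — 3 states:
  p0 = a.a.(rec X. a.a.X + (0\{a} + 0\{b})) + (0\{a} + 0\{b}) :: -a-> p1
  p1 = a.(rec X. a.a.X + (0\{a} + 0\{b})) :: -a-> p2
  p2 = rec X. a.a.X + (0\{a} + 0\{b}) :: -a-> p1
Q's transition system — 2 states:
  q0 = rec X. a.a.X + (0\{a} + 0\{b}) :: -a-> q1
  q1 = a.(rec X. a.a.X + (0\{a} + 0\{b})) :: -a-> q0
Bisimilarity quotient blocks:
  B0 = {p0, p1, p2, q0, q1}
p0 ∈ B0, q0 ∈ B0 → same block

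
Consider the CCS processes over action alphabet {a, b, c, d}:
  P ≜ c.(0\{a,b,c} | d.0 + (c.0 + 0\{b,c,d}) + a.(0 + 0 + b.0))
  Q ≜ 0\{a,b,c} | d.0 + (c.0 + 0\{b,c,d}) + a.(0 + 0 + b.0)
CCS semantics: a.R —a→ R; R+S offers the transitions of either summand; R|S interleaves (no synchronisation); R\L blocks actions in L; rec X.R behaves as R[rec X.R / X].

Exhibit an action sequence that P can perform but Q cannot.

ca

LTS(P): 5 reachable states
  p0 = c.(0\{a,b,c} | d.0 + (c.0 + 0\{b,c,d}) + a.(0 + 0 + b.0)) :: ··c··> p1
  p1 = 0\{a,b,c} | d.0 + (c.0 + 0\{b,c,d}) + a.(0 + 0 + b.0) :: ··a··> p2, ··c··> p3, ··d··> p4
  p2 = 0 + 0 + b.0 :: ··b··> p3
  p3 = 0 :: ∅
  p4 = 0\{a,b,c} | 0 :: ∅
LTS(Q): 4 reachable states
  q0 = 0\{a,b,c} | d.0 + (c.0 + 0\{b,c,d}) + a.(0 + 0 + b.0) :: ··a··> q1, ··c··> q2, ··d··> q3
  q1 = 0 + 0 + b.0 :: ··b··> q2
  q2 = 0 :: ∅
  q3 = 0\{a,b,c} | 0 :: ∅
Executing ca from P (initial set {p0}):
  step 1 (c): {p1}
  step 2 (a): {p2}
  — P admits the full trace.
Executing ca from Q (initial set {q0}):
  step 1 (c): {q2}
  step 2 (a): ∅ (Q stuck)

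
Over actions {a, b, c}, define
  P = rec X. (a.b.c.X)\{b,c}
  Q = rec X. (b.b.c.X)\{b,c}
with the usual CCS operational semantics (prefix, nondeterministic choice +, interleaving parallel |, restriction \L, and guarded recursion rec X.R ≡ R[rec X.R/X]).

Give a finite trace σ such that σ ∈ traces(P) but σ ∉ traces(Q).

Reachable graph of P (2 states):
  m0 = rec X. (a.b.c.X)\{b,c} has moves —a→ m1
  m1 = (b.c.(rec X. (a.b.c.X)\{b,c}))\{b,c} has moves ∅
Reachable graph of Q (1 states):
  n0 = rec X. (b.b.c.X)\{b,c} has moves ∅
Trace ⟨a⟩ through P, begin at {m0}:
  after a @ step 1: {m1}
  ✓ P
Trace ⟨a⟩ through Q, begin at {n0}:
  after a @ step 1: ∅  — Q cannot continue

a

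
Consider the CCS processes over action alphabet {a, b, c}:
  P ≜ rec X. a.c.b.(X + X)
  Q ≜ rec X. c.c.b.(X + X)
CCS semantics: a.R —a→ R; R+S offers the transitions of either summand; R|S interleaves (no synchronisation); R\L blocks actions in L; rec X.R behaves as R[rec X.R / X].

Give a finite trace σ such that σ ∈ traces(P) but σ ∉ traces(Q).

a

LTS(P): 4 reachable states
  u0 = rec X. a.c.b.(X + X) | -a-> u1
  u1 = c.b.((rec X. a.c.b.(X + X)) + (rec X. a.c.b.(X + X))) | -c-> u2
  u2 = b.((rec X. a.c.b.(X + X)) + (rec X. a.c.b.(X + X))) | -b-> u3
  u3 = (rec X. a.c.b.(X + X)) + (rec X. a.c.b.(X + X)) | -a-> u1
LTS(Q): 4 reachable states
  v0 = rec X. c.c.b.(X + X) | -c-> v1
  v1 = c.b.((rec X. c.c.b.(X + X)) + (rec X. c.c.b.(X + X))) | -c-> v2
  v2 = b.((rec X. c.c.b.(X + X)) + (rec X. c.c.b.(X + X))) | -b-> v3
  v3 = (rec X. c.c.b.(X + X)) + (rec X. c.c.b.(X + X)) | -c-> v1
Run σ = ⟨a⟩ on P: start {u0}
  after a @ step 1: {u1}
  — P admits the full trace.
Run σ = ⟨a⟩ on Q: start {v0}
  after a @ step 1: no successor for Q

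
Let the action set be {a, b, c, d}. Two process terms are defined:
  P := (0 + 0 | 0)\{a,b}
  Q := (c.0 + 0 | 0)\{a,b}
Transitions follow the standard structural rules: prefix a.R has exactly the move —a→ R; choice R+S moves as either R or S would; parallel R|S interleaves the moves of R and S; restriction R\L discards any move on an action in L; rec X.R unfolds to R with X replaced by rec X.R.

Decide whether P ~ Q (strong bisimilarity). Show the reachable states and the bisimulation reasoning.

not bisimilar

LTS(P): 1 reachable states
  u0 = (0 + 0 | 0)\{a,b} | ·
LTS(Q): 2 reachable states
  v0 = (c.0 + 0 | 0)\{a,b} | ··c··> v1
  v1 = 0\{a,b} | ·
Bisimilarity quotient blocks:
  B0 = {u0, v1}
  B1 = {v0}
u0 ∈ B0, v0 ∈ B1 → different blocks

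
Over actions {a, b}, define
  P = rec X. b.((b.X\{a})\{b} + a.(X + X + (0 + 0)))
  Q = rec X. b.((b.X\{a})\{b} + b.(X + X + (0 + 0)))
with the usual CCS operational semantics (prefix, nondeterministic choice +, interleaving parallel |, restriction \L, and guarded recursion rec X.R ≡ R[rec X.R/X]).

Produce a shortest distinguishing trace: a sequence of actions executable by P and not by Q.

ba

P's transition system — 3 states:
  p0 = rec X. b.((b.X\{a})\{b} + a.(X + X + (0 + 0))) | ··b··> p1
  p1 = (b.(rec X. b.((b.X\{a})\{b} + a.(X + X + (0 + 0))))\{a})\{b} + a.((rec X. b.((b.X\{a})\{b} + a.(X + X + (0 + 0)))) + (rec X. b.((b.X\{a})\{b} + a.(X + X + (0 + 0)))) + (0 + 0)) | ··a··> p2
  p2 = (rec X. b.((b.X\{a})\{b} + a.(X + X + (0 + 0)))) + (rec X. b.((b.X\{a})\{b} + a.(X + X + (0 + 0)))) + (0 + 0) | ··b··> p1
Q's transition system — 3 states:
  q0 = rec X. b.((b.X\{a})\{b} + b.(X + X + (0 + 0))) | ··b··> q1
  q1 = (b.(rec X. b.((b.X\{a})\{b} + b.(X + X + (0 + 0))))\{a})\{b} + b.((rec X. b.((b.X\{a})\{b} + b.(X + X + (0 + 0)))) + (rec X. b.((b.X\{a})\{b} + b.(X + X + (0 + 0)))) + (0 + 0)) | ··b··> q2
  q2 = (rec X. b.((b.X\{a})\{b} + b.(X + X + (0 + 0)))) + (rec X. b.((b.X\{a})\{b} + b.(X + X + (0 + 0)))) + (0 + 0) | ··b··> q1
Run σ = ⟨ba⟩ on P: start {p0}
  step 1 (b): {p1}
  step 2 (a): {p2}
  — P admits the full trace.
Run σ = ⟨ba⟩ on Q: start {q0}
  step 1 (b): {q1}
  step 2 (a): no successor for Q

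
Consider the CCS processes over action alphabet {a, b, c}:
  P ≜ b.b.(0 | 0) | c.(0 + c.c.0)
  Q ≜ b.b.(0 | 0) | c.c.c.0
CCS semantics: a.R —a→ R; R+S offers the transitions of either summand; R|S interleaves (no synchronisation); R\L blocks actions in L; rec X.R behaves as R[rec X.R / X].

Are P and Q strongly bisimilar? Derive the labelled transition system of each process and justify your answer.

Reachable graph of P (12 states):
  p0 = b.b.(0 | 0) | c.(0 + c.c.0) has moves --b--▸ p1, --c--▸ p2
  p1 = b.(0 | 0) | c.(0 + c.c.0) has moves --b--▸ p3, --c--▸ p4
  p2 = b.b.(0 | 0) | (0 + c.c.0) has moves --b--▸ p4, --c--▸ p5
  p3 = 0 | 0 | c.(0 + c.c.0) has moves --c--▸ p6
  p4 = b.(0 | 0) | (0 + c.c.0) has moves --b--▸ p6, --c--▸ p7
  p5 = b.b.(0 | 0) | c.0 has moves --b--▸ p7, --c--▸ p8
  p6 = 0 | 0 | (0 + c.c.0) has moves --c--▸ p9
  p7 = b.(0 | 0) | c.0 has moves --b--▸ p9, --c--▸ p10
  p8 = b.b.(0 | 0) | 0 has moves --b--▸ p10
  p9 = 0 | 0 | c.0 has moves --c--▸ p11
  p10 = b.(0 | 0) | 0 has moves --b--▸ p11
  p11 = 0 | 0 | 0 has moves (no moves)
Reachable graph of Q (12 states):
  q0 = b.b.(0 | 0) | c.c.c.0 has moves --b--▸ q1, --c--▸ q2
  q1 = b.(0 | 0) | c.c.c.0 has moves --b--▸ q3, --c--▸ q4
  q2 = b.b.(0 | 0) | c.c.0 has moves --b--▸ q4, --c--▸ q5
  q3 = 0 | 0 | c.c.c.0 has moves --c--▸ q6
  q4 = b.(0 | 0) | c.c.0 has moves --b--▸ q6, --c--▸ q7
  q5 = b.b.(0 | 0) | c.0 has moves --b--▸ q7, --c--▸ q8
  q6 = 0 | 0 | c.c.0 has moves --c--▸ q9
  q7 = b.(0 | 0) | c.0 has moves --b--▸ q9, --c--▸ q10
  q8 = b.b.(0 | 0) | 0 has moves --b--▸ q10
  q9 = 0 | 0 | c.0 has moves --c--▸ q11
  q10 = b.(0 | 0) | 0 has moves --b--▸ q11
  q11 = 0 | 0 | 0 has moves (no moves)
Bisimilarity quotient blocks:
  B0 = {p0, q0}
  B1 = {p2, q2}
  B2 = {p5, q5}
  B3 = {p7, q7}
  B4 = {p9, q9}
  B5 = {p11, q11}
  B6 = {p10, q10}
  B7 = {p8, q8}
  B8 = {p4, q4}
  B9 = {p6, q6}
  B10 = {p1, q1}
  B11 = {p3, q3}
p0 ∈ B0, q0 ∈ B0 → same block

bisimilar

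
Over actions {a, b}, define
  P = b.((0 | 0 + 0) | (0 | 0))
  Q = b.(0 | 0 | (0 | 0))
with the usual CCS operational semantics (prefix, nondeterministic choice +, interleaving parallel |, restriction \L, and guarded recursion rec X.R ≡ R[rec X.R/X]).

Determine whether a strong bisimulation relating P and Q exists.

P ~ Q

Reachable graph of P (2 states):
  u0 = b.((0 | 0 + 0) | (0 | 0)) ⊢ -b-> u1
  u1 = (0 | 0 + 0) | (0 | 0) ⊢ ∅
Reachable graph of Q (2 states):
  v0 = b.(0 | 0 | (0 | 0)) ⊢ -b-> v1
  v1 = 0 | 0 | (0 | 0) ⊢ ∅
Coarsest stable partition (strong bisimilarity classes):
  B0 = {u0, v0}
  B1 = {u1, v1}
u0 ∈ B0, v0 ∈ B0 → same block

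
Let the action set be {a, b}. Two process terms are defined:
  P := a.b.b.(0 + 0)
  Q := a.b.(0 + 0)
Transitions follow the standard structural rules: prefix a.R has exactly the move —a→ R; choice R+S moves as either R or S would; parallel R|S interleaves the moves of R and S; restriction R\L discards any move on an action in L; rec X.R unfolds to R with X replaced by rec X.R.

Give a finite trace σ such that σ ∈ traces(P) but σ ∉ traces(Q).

abb

LTS(P): 4 reachable states
  p0 = a.b.b.(0 + 0) → --a--▸ p1
  p1 = b.b.(0 + 0) → --b--▸ p2
  p2 = b.(0 + 0) → --b--▸ p3
  p3 = 0 + 0 → deadlocked
LTS(Q): 3 reachable states
  q0 = a.b.(0 + 0) → --a--▸ q1
  q1 = b.(0 + 0) → --b--▸ q2
  q2 = 0 + 0 → deadlocked
Trace ⟨abb⟩ through P, begin at {p0}:
  step 1 (a): {p1}
  step 2 (b): {p2}
  step 3 (b): {p3}
  — P admits the full trace.
Trace ⟨abb⟩ through Q, begin at {q0}:
  step 1 (a): {q1}
  step 2 (b): {q2}
  step 3 (b): no successor for Q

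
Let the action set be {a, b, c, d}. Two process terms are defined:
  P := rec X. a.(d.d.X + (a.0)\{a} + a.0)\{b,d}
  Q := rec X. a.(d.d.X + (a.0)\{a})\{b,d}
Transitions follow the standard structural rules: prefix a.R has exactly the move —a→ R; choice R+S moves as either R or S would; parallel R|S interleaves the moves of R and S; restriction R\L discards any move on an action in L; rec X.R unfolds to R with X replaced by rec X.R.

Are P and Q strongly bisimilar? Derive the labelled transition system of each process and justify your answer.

Reachable graph of P (3 states):
  u0 = rec X. a.(d.d.X + (a.0)\{a} + a.0)\{b,d} has moves --a--▸ u1
  u1 = (d.d.(rec X. a.(d.d.X + (a.0)\{a} + a.0)\{b,d}) + (a.0)\{a} + a.0)\{b,d} has moves --a--▸ u2
  u2 = 0\{b,d} has moves deadlocked
Reachable graph of Q (2 states):
  v0 = rec X. a.(d.d.X + (a.0)\{a})\{b,d} has moves --a--▸ v1
  v1 = (d.d.(rec X. a.(d.d.X + (a.0)\{a})\{b,d}) + (a.0)\{a})\{b,d} has moves deadlocked
Coarsest stable partition (strong bisimilarity classes):
  B0 = {u0}
  B1 = {u1, v0}
  B2 = {u2, v1}
u0 ∈ B0, v0 ∈ B1 → different blocks

P ≁ Q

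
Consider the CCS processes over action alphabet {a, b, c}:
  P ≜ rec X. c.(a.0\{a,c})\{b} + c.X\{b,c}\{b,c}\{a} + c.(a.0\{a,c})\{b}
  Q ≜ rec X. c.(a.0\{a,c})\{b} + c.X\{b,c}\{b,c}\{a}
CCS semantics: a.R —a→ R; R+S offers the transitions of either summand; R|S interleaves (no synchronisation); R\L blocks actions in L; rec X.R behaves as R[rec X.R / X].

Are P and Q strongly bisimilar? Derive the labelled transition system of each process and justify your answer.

bisimilar

Reachable graph of P (4 states):
  s0 = rec X. c.(a.0\{a,c})\{b} + c.X\{b,c}\{b,c}\{a} + c.(a.0\{a,c})\{b} ⊢ =c=> s1, =c=> s2
  s1 = (a.0\{a,c})\{b} ⊢ =a=> s3
  s2 = (rec X. c.(a.0\{a,c})\{b} + c.X\{b,c}\{b,c}\{a} + c.(a.0\{a,c})\{b})\{b,c}\{b,c}\{a} ⊢ (no moves)
  s3 = 0\{a,c}\{b} ⊢ (no moves)
Reachable graph of Q (4 states):
  t0 = rec X. c.(a.0\{a,c})\{b} + c.X\{b,c}\{b,c}\{a} ⊢ =c=> t1, =c=> t2
  t1 = (a.0\{a,c})\{b} ⊢ =a=> t3
  t2 = (rec X. c.(a.0\{a,c})\{b} + c.X\{b,c}\{b,c}\{a})\{b,c}\{b,c}\{a} ⊢ (no moves)
  t3 = 0\{a,c}\{b} ⊢ (no moves)
Partition-refinement fixed point:
  B0 = {s0, t0}
  B1 = {s1, t1}
  B2 = {s2, s3, t2, t3}
s0 ∈ B0, t0 ∈ B0 → same block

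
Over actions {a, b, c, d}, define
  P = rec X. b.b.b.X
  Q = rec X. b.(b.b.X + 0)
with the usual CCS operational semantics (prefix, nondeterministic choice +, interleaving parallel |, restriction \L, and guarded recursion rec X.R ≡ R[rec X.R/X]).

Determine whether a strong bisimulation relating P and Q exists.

LTS(P): 3 reachable states
  p0 = rec X. b.b.b.X ⊢ ··b··> p1
  p1 = b.b.(rec X. b.b.b.X) ⊢ ··b··> p2
  p2 = b.(rec X. b.b.b.X) ⊢ ··b··> p0
LTS(Q): 3 reachable states
  q0 = rec X. b.(b.b.X + 0) ⊢ ··b··> q1
  q1 = b.b.(rec X. b.(b.b.X + 0)) + 0 ⊢ ··b··> q2
  q2 = b.(rec X. b.(b.b.X + 0)) ⊢ ··b··> q0
Coarsest stable partition (strong bisimilarity classes):
  B0 = {p0, p1, p2, q0, q1, q2}
p0 ∈ B0, q0 ∈ B0 → same block

bisimilar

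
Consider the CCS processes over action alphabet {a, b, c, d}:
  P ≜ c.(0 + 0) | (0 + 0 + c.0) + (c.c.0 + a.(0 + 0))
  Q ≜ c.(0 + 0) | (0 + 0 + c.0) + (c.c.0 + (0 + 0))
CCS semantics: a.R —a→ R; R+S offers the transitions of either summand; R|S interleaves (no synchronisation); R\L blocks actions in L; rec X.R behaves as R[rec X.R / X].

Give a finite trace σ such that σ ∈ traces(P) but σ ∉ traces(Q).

LTS(P): 7 reachable states
  u0 = c.(0 + 0) | (0 + 0 + c.0) + (c.c.0 + a.(0 + 0)) ⊢ =a=> u1, =c=> u2, =c=> u3, =c=> u4
  u1 = 0 + 0 ⊢ ·
  u2 = (0 + 0) | (0 + 0 + c.0) ⊢ =c=> u5
  u3 = c.(0 + 0) | 0 ⊢ =c=> u5
  u4 = c.0 ⊢ =c=> u6
  u5 = (0 + 0) | 0 ⊢ ·
  u6 = 0 ⊢ ·
LTS(Q): 6 reachable states
  v0 = c.(0 + 0) | (0 + 0 + c.0) + (c.c.0 + (0 + 0)) ⊢ =c=> v1, =c=> v2, =c=> v3
  v1 = (0 + 0) | (0 + 0 + c.0) ⊢ =c=> v4
  v2 = c.(0 + 0) | 0 ⊢ =c=> v4
  v3 = c.0 ⊢ =c=> v5
  v4 = (0 + 0) | 0 ⊢ ·
  v5 = 0 ⊢ ·
Run σ = ⟨a⟩ on P: start {u0}
  after a @ step 1: {u1}
  — P admits the full trace.
Run σ = ⟨a⟩ on Q: start {v0}
  after a @ step 1: ∅  — Q cannot continue

a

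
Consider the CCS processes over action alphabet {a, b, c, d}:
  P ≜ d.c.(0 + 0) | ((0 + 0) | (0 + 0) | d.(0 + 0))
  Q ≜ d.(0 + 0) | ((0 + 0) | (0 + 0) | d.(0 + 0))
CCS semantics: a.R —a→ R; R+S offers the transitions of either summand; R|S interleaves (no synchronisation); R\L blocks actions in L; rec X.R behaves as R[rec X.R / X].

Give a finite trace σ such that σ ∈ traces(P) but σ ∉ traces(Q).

Reachable graph of P (6 states):
  p0 = d.c.(0 + 0) | ((0 + 0) | (0 + 0) | d.(0 + 0)) ⊢ ··d··> p1, ··d··> p2
  p1 = c.(0 + 0) | ((0 + 0) | (0 + 0) | d.(0 + 0)) ⊢ ··c··> p3, ··d··> p4
  p2 = d.c.(0 + 0) | ((0 + 0) | (0 + 0) | (0 + 0)) ⊢ ··d··> p4
  p3 = (0 + 0) | ((0 + 0) | (0 + 0) | d.(0 + 0)) ⊢ ··d··> p5
  p4 = c.(0 + 0) | ((0 + 0) | (0 + 0) | (0 + 0)) ⊢ ··c··> p5
  p5 = (0 + 0) | ((0 + 0) | (0 + 0) | (0 + 0)) ⊢ (no moves)
Reachable graph of Q (4 states):
  q0 = d.(0 + 0) | ((0 + 0) | (0 + 0) | d.(0 + 0)) ⊢ ··d··> q1, ··d··> q2
  q1 = (0 + 0) | ((0 + 0) | (0 + 0) | d.(0 + 0)) ⊢ ··d··> q3
  q2 = d.(0 + 0) | ((0 + 0) | (0 + 0) | (0 + 0)) ⊢ ··d··> q3
  q3 = (0 + 0) | ((0 + 0) | (0 + 0) | (0 + 0)) ⊢ (no moves)
Run σ = ⟨dc⟩ on P: start {p0}
  step 1 (d): {p1, p2}
  step 2 (c): {p3}
  P completes σ.
Run σ = ⟨dc⟩ on Q: start {q0}
  step 1 (d): {q1, q2}
  step 2 (c): ∅  — Q cannot continue

dc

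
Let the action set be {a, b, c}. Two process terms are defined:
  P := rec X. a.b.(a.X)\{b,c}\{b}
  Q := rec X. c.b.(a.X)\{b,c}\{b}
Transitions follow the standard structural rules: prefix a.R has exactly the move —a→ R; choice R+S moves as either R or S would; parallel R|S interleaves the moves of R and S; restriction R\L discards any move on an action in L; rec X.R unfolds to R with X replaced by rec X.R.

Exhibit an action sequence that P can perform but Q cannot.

a

Reachable graph of P (5 states):
  s0 = rec X. a.b.(a.X)\{b,c}\{b} → ··a··> s1
  s1 = b.(a.(rec X. a.b.(a.X)\{b,c}\{b}))\{b,c}\{b} → ··b··> s2
  s2 = (a.(rec X. a.b.(a.X)\{b,c}\{b}))\{b,c}\{b} → ··a··> s3
  s3 = (rec X. a.b.(a.X)\{b,c}\{b})\{b,c}\{b} → ··a··> s4
  s4 = (b.(a.(rec X. a.b.(a.X)\{b,c}\{b}))\{b,c}\{b})\{b,c}\{b} → stopped
Reachable graph of Q (4 states):
  t0 = rec X. c.b.(a.X)\{b,c}\{b} → ··c··> t1
  t1 = b.(a.(rec X. c.b.(a.X)\{b,c}\{b}))\{b,c}\{b} → ··b··> t2
  t2 = (a.(rec X. c.b.(a.X)\{b,c}\{b}))\{b,c}\{b} → ··a··> t3
  t3 = (rec X. c.b.(a.X)\{b,c}\{b})\{b,c}\{b} → stopped
Executing a from P (initial set {s0}):
  after a @ step 1: {s1}
  ✓ P
Executing a from Q (initial set {t0}):
  after a @ step 1: ∅ (Q stuck)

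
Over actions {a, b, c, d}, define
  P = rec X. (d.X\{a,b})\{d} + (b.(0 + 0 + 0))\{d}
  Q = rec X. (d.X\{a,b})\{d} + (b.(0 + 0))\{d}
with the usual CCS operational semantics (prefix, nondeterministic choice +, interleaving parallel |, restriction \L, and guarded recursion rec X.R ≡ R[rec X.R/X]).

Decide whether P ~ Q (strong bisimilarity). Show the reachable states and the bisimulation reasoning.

P's transition system — 2 states:
  s0 = rec X. (d.X\{a,b})\{d} + (b.(0 + 0 + 0))\{d} | ··b··> s1
  s1 = (0 + 0 + 0)\{d} | stopped
Q's transition system — 2 states:
  t0 = rec X. (d.X\{a,b})\{d} + (b.(0 + 0))\{d} | ··b··> t1
  t1 = (0 + 0)\{d} | stopped
Bisimilarity quotient blocks:
  B0 = {s0, t0}
  B1 = {s1, t1}
s0 ∈ B0, t0 ∈ B0 → same block

P ~ Q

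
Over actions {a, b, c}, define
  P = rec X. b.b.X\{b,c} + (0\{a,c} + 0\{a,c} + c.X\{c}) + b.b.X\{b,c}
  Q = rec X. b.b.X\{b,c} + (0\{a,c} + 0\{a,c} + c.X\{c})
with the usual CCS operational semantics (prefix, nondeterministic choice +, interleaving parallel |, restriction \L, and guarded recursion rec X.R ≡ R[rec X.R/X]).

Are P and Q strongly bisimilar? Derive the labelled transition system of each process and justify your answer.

LTS(P): 6 reachable states
  m0 = rec X. b.b.X\{b,c} + (0\{a,c} + 0\{a,c} + c.X\{c}) + b.b.X\{b,c} has moves —b→ m1, —c→ m2
  m1 = b.(rec X. b.b.X\{b,c} + (0\{a,c} + 0\{a,c} + c.X\{c}) + b.b.X\{b,c})\{b,c} has moves —b→ m3
  m2 = (rec X. b.b.X\{b,c} + (0\{a,c} + 0\{a,c} + c.X\{c}) + b.b.X\{b,c})\{c} has moves —b→ m4
  m3 = (rec X. b.b.X\{b,c} + (0\{a,c} + 0\{a,c} + c.X\{c}) + b.b.X\{b,c})\{b,c} has moves (no moves)
  m4 = (b.(rec X. b.b.X\{b,c} + (0\{a,c} + 0\{a,c} + c.X\{c}) + b.b.X\{b,c})\{b,c})\{c} has moves —b→ m5
  m5 = (rec X. b.b.X\{b,c} + (0\{a,c} + 0\{a,c} + c.X\{c}) + b.b.X\{b,c})\{b,c}\{c} has moves (no moves)
LTS(Q): 6 reachable states
  n0 = rec X. b.b.X\{b,c} + (0\{a,c} + 0\{a,c} + c.X\{c}) has moves —b→ n1, —c→ n2
  n1 = b.(rec X. b.b.X\{b,c} + (0\{a,c} + 0\{a,c} + c.X\{c}))\{b,c} has moves —b→ n3
  n2 = (rec X. b.b.X\{b,c} + (0\{a,c} + 0\{a,c} + c.X\{c}))\{c} has moves —b→ n4
  n3 = (rec X. b.b.X\{b,c} + (0\{a,c} + 0\{a,c} + c.X\{c}))\{b,c} has moves (no moves)
  n4 = (b.(rec X. b.b.X\{b,c} + (0\{a,c} + 0\{a,c} + c.X\{c}))\{b,c})\{c} has moves —b→ n5
  n5 = (rec X. b.b.X\{b,c} + (0\{a,c} + 0\{a,c} + c.X\{c}))\{b,c}\{c} has moves (no moves)
Partition-refinement fixed point:
  B0 = {m0, n0}
  B1 = {m1, m4, n1, n4}
  B2 = {m3, m5, n3, n5}
  B3 = {m2, n2}
m0 ∈ B0, n0 ∈ B0 → same block

bisimilar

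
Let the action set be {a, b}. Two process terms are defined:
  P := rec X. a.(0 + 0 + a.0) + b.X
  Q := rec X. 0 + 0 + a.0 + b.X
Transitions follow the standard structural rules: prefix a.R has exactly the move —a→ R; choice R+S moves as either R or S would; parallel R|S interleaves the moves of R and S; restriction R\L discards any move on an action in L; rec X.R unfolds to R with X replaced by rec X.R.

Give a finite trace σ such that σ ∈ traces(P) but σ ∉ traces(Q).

aa

P's transition system — 3 states:
  u0 = rec X. a.(0 + 0 + a.0) + b.X → --a--▸ u1, --b--▸ u0
  u1 = 0 + 0 + a.0 → --a--▸ u2
  u2 = 0 → ·
Q's transition system — 2 states:
  v0 = rec X. 0 + 0 + a.0 + b.X → --a--▸ v1, --b--▸ v0
  v1 = 0 → ·
Run σ = ⟨aa⟩ on P: start {u0}
  [1] a ⇒ {u1}
  [2] a ⇒ {u2}
  — P admits the full trace.
Run σ = ⟨aa⟩ on Q: start {v0}
  [1] a ⇒ {v1}
  [2] a ⇒ no successor for Q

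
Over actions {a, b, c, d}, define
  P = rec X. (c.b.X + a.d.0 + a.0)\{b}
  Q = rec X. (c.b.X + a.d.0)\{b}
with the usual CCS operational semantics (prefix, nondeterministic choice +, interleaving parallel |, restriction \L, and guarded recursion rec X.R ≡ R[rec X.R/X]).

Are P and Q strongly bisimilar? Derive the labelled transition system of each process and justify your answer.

Reachable graph of P (4 states):
  s0 = rec X. (c.b.X + a.d.0 + a.0)\{b} has moves ··a··> s1, ··a··> s2, ··c··> s3
  s1 = (d.0)\{b} has moves ··d··> s2
  s2 = 0\{b} has moves ·
  s3 = (b.(rec X. (c.b.X + a.d.0 + a.0)\{b}))\{b} has moves ·
Reachable graph of Q (4 states):
  t0 = rec X. (c.b.X + a.d.0)\{b} has moves ··a··> t1, ··c··> t2
  t1 = (d.0)\{b} has moves ··d··> t3
  t2 = (b.(rec X. (c.b.X + a.d.0)\{b}))\{b} has moves ·
  t3 = 0\{b} has moves ·
Coarsest stable partition (strong bisimilarity classes):
  B0 = {s0}
  B1 = {s2, s3, t2, t3}
  B2 = {s1, t1}
  B3 = {t0}
s0 ∈ B0, t0 ∈ B3 → different blocks

not bisimilar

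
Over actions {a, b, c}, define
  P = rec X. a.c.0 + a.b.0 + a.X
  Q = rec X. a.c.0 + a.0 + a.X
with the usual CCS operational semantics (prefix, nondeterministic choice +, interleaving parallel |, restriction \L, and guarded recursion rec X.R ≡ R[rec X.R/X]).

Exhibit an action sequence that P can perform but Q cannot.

ab

LTS(P): 4 reachable states
  s0 = rec X. a.c.0 + a.b.0 + a.X has moves =a=> s0, =a=> s1, =a=> s2
  s1 = b.0 has moves =b=> s3
  s2 = c.0 has moves =c=> s3
  s3 = 0 has moves (no moves)
LTS(Q): 3 reachable states
  t0 = rec X. a.c.0 + a.0 + a.X has moves =a=> t0, =a=> t1, =a=> t2
  t1 = 0 has moves (no moves)
  t2 = c.0 has moves =c=> t1
Run σ = ⟨ab⟩ on P: start {s0}
  step 1 (a): {s0, s1, s2}
  step 2 (b): {s3}
  ✓ P
Run σ = ⟨ab⟩ on Q: start {t0}
  step 1 (a): {t0, t1, t2}
  step 2 (b): no successor for Q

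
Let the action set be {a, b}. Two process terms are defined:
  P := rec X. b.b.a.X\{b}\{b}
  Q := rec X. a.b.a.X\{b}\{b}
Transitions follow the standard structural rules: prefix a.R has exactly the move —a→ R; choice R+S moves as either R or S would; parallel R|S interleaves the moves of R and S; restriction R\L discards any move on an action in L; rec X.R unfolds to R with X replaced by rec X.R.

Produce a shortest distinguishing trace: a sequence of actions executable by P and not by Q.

b

Reachable graph of P (4 states):
  u0 = rec X. b.b.a.X\{b}\{b} → ··b··> u1
  u1 = b.a.(rec X. b.b.a.X\{b}\{b})\{b}\{b} → ··b··> u2
  u2 = a.(rec X. b.b.a.X\{b}\{b})\{b}\{b} → ··a··> u3
  u3 = (rec X. b.b.a.X\{b}\{b})\{b}\{b} → deadlocked
Reachable graph of Q (5 states):
  v0 = rec X. a.b.a.X\{b}\{b} → ··a··> v1
  v1 = b.a.(rec X. a.b.a.X\{b}\{b})\{b}\{b} → ··b··> v2
  v2 = a.(rec X. a.b.a.X\{b}\{b})\{b}\{b} → ··a··> v3
  v3 = (rec X. a.b.a.X\{b}\{b})\{b}\{b} → ··a··> v4
  v4 = (b.a.(rec X. a.b.a.X\{b}\{b})\{b}\{b})\{b}\{b} → deadlocked
Trace ⟨b⟩ through P, begin at {u0}:
  step 1 (b): {u1}
  — P admits the full trace.
Trace ⟨b⟩ through Q, begin at {v0}:
  step 1 (b): ∅  — Q cannot continue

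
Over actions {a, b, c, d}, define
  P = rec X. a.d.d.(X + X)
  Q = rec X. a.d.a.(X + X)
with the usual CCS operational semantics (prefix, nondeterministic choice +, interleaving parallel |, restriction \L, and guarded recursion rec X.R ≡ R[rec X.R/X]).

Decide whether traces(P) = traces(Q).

traces(P) ≠ traces(Q) — witness ⟨add⟩

LTS(P): 4 reachable states
  u0 = rec X. a.d.d.(X + X) → ··a··> u1
  u1 = d.d.((rec X. a.d.d.(X + X)) + (rec X. a.d.d.(X + X))) → ··d··> u2
  u2 = d.((rec X. a.d.d.(X + X)) + (rec X. a.d.d.(X + X))) → ··d··> u3
  u3 = (rec X. a.d.d.(X + X)) + (rec X. a.d.d.(X + X)) → ··a··> u1
LTS(Q): 4 reachable states
  v0 = rec X. a.d.a.(X + X) → ··a··> v1
  v1 = d.a.((rec X. a.d.a.(X + X)) + (rec X. a.d.a.(X + X))) → ··d··> v2
  v2 = a.((rec X. a.d.a.(X + X)) + (rec X. a.d.a.(X + X))) → ··a··> v3
  v3 = (rec X. a.d.a.(X + X)) + (rec X. a.d.a.(X + X)) → ··a··> v1
Executing add from P (initial set {u0}):
  [1] a ⇒ {u1}
  [2] d ⇒ {u2}
  [3] d ⇒ {u3}
  ✓ P
Executing add from Q (initial set {v0}):
  [1] a ⇒ {v1}
  [2] d ⇒ {v2}
  [3] d ⇒ ∅  — Q cannot continue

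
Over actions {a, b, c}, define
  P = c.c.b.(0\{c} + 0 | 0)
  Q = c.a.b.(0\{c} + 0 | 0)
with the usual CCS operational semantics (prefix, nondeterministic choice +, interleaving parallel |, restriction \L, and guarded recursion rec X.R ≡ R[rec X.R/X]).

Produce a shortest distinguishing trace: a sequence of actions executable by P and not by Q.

P's transition system — 4 states:
  s0 = c.c.b.(0\{c} + 0 | 0) has moves ··c··> s1
  s1 = c.b.(0\{c} + 0 | 0) has moves ··c··> s2
  s2 = b.(0\{c} + 0 | 0) has moves ··b··> s3
  s3 = 0\{c} + 0 | 0 has moves (no moves)
Q's transition system — 4 states:
  t0 = c.a.b.(0\{c} + 0 | 0) has moves ··c··> t1
  t1 = a.b.(0\{c} + 0 | 0) has moves ··a··> t2
  t2 = b.(0\{c} + 0 | 0) has moves ··b··> t3
  t3 = 0\{c} + 0 | 0 has moves (no moves)
Executing cc from P (initial set {s0}):
  [1] c ⇒ {s1}
  [2] c ⇒ {s2}
  P completes σ.
Executing cc from Q (initial set {t0}):
  [1] c ⇒ {t1}
  [2] c ⇒ ∅ (Q stuck)

cc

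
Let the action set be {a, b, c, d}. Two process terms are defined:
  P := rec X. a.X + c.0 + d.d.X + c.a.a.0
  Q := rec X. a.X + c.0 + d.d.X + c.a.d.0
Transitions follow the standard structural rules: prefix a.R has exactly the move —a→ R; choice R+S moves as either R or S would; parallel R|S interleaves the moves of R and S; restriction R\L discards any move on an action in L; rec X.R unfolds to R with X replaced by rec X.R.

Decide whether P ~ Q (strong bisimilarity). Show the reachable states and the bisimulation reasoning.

LTS(P): 5 reachable states
  u0 = rec X. a.X + c.0 + d.d.X + c.a.a.0 ⊢ ··a··> u0, ··c··> u1, ··c··> u2, ··d··> u3
  u1 = 0 ⊢ (no moves)
  u2 = a.a.0 ⊢ ··a··> u4
  u3 = d.(rec X. a.X + c.0 + d.d.X + c.a.a.0) ⊢ ··d··> u0
  u4 = a.0 ⊢ ··a··> u1
LTS(Q): 5 reachable states
  v0 = rec X. a.X + c.0 + d.d.X + c.a.d.0 ⊢ ··a··> v0, ··c··> v1, ··c··> v2, ··d··> v3
  v1 = 0 ⊢ (no moves)
  v2 = a.d.0 ⊢ ··a··> v4
  v3 = d.(rec X. a.X + c.0 + d.d.X + c.a.d.0) ⊢ ··d··> v0
  v4 = d.0 ⊢ ··d··> v1
Partition-refinement fixed point:
  B0 = {u0}
  B1 = {u3}
  B2 = {u2}
  B3 = {u4}
  B4 = {u1, v1}
  B5 = {v0}
  B6 = {v3}
  B7 = {v2}
  B8 = {v4}
u0 ∈ B0, v0 ∈ B5 → different blocks

P ≁ Q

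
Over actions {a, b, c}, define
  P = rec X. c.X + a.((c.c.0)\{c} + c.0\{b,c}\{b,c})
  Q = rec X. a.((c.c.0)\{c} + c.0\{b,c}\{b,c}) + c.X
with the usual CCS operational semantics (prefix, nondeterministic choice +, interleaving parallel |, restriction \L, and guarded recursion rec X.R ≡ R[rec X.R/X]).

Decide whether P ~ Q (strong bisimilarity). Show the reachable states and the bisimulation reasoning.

P's transition system — 3 states:
  m0 = rec X. c.X + a.((c.c.0)\{c} + c.0\{b,c}\{b,c}) | —a→ m1, —c→ m0
  m1 = (c.c.0)\{c} + c.0\{b,c}\{b,c} | —c→ m2
  m2 = 0\{b,c}\{b,c} | deadlocked
Q's transition system — 3 states:
  n0 = rec X. a.((c.c.0)\{c} + c.0\{b,c}\{b,c}) + c.X | —a→ n1, —c→ n0
  n1 = (c.c.0)\{c} + c.0\{b,c}\{b,c} | —c→ n2
  n2 = 0\{b,c}\{b,c} | deadlocked
Coarsest stable partition (strong bisimilarity classes):
  B0 = {m0, n0}
  B1 = {m1, n1}
  B2 = {m2, n2}
m0 ∈ B0, n0 ∈ B0 → same block

YES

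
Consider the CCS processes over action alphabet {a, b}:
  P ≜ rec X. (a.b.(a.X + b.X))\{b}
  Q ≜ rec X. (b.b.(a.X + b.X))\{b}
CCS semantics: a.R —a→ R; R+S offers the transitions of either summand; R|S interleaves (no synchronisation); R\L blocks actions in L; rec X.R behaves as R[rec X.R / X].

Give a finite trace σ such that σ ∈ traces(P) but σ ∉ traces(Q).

Reachable graph of P (2 states):
  p0 = rec X. (a.b.(a.X + b.X))\{b} has moves --a--▸ p1
  p1 = (b.(a.(rec X. (a.b.(a.X + b.X))\{b}) + b.(rec X. (a.b.(a.X + b.X))\{b})))\{b} has moves stopped
Reachable graph of Q (1 states):
  q0 = rec X. (b.b.(a.X + b.X))\{b} has moves stopped
Run σ = ⟨a⟩ on P: start {p0}
  after a @ step 1: {p1}
  P completes σ.
Run σ = ⟨a⟩ on Q: start {q0}
  after a @ step 1: ∅ (Q stuck)

a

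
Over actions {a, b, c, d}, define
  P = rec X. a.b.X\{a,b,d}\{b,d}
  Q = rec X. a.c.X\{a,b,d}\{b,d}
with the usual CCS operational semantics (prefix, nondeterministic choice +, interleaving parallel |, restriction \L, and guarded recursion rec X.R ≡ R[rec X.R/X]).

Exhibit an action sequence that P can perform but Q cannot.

ab

LTS(P): 3 reachable states
  u0 = rec X. a.b.X\{a,b,d}\{b,d} has moves -a-> u1
  u1 = b.(rec X. a.b.X\{a,b,d}\{b,d})\{a,b,d}\{b,d} has moves -b-> u2
  u2 = (rec X. a.b.X\{a,b,d}\{b,d})\{a,b,d}\{b,d} has moves deadlocked
LTS(Q): 3 reachable states
  v0 = rec X. a.c.X\{a,b,d}\{b,d} has moves -a-> v1
  v1 = c.(rec X. a.c.X\{a,b,d}\{b,d})\{a,b,d}\{b,d} has moves -c-> v2
  v2 = (rec X. a.c.X\{a,b,d}\{b,d})\{a,b,d}\{b,d} has moves deadlocked
Executing ab from P (initial set {u0}):
  step 1 (a): {u1}
  step 2 (b): {u2}
  — P admits the full trace.
Executing ab from Q (initial set {v0}):
  step 1 (a): {v1}
  step 2 (b): ∅  — Q cannot continue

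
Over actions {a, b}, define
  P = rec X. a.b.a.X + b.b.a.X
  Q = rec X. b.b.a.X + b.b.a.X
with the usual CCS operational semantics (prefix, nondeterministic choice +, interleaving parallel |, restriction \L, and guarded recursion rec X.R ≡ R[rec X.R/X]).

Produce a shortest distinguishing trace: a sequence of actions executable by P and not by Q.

P's transition system — 3 states:
  s0 = rec X. a.b.a.X + b.b.a.X ⊢ —a→ s1, —b→ s1
  s1 = b.a.(rec X. a.b.a.X + b.b.a.X) ⊢ —b→ s2
  s2 = a.(rec X. a.b.a.X + b.b.a.X) ⊢ —a→ s0
Q's transition system — 3 states:
  t0 = rec X. b.b.a.X + b.b.a.X ⊢ —b→ t1
  t1 = b.a.(rec X. b.b.a.X + b.b.a.X) ⊢ —b→ t2
  t2 = a.(rec X. b.b.a.X + b.b.a.X) ⊢ —a→ t0
Trace ⟨a⟩ through P, begin at {s0}:
  [1] a ⇒ {s1}
  P completes σ.
Trace ⟨a⟩ through Q, begin at {t0}:
  [1] a ⇒ ∅ (Q stuck)

a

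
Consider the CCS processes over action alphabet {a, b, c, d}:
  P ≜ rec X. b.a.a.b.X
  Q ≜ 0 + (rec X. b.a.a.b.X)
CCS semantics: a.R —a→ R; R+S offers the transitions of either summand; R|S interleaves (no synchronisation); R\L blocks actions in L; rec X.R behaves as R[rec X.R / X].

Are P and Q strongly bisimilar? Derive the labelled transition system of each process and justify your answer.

bisimilar

P's transition system — 4 states:
  s0 = rec X. b.a.a.b.X ⊢ ··b··> s1
  s1 = a.a.b.(rec X. b.a.a.b.X) ⊢ ··a··> s2
  s2 = a.b.(rec X. b.a.a.b.X) ⊢ ··a··> s3
  s3 = b.(rec X. b.a.a.b.X) ⊢ ··b··> s0
Q's transition system — 5 states:
  t0 = 0 + (rec X. b.a.a.b.X) ⊢ ··b··> t1
  t1 = a.a.b.(rec X. b.a.a.b.X) ⊢ ··a··> t2
  t2 = a.b.(rec X. b.a.a.b.X) ⊢ ··a··> t3
  t3 = b.(rec X. b.a.a.b.X) ⊢ ··b··> t4
  t4 = rec X. b.a.a.b.X ⊢ ··b··> t1
Partition-refinement fixed point:
  B0 = {s0, t0, t4}
  B1 = {s1, t1}
  B2 = {s2, t2}
  B3 = {s3, t3}
s0 ∈ B0, t0 ∈ B0 → same block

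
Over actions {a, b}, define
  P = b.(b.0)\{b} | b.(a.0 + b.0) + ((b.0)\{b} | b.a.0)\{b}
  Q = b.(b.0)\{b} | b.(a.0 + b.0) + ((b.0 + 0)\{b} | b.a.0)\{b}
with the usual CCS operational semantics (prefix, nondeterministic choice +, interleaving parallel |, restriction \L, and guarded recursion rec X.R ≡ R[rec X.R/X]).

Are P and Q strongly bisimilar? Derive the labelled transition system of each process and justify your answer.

YES

Reachable graph of P (6 states):
  s0 = b.(b.0)\{b} | b.(a.0 + b.0) + ((b.0)\{b} | b.a.0)\{b} :: ··b··> s1, ··b··> s2
  s1 = (b.0)\{b} | b.(a.0 + b.0) :: ··b··> s3
  s2 = b.(b.0)\{b} | (a.0 + b.0) :: ··a··> s4, ··b··> s3, ··b··> s4
  s3 = (b.0)\{b} | (a.0 + b.0) :: ··a··> s5, ··b··> s5
  s4 = b.(b.0)\{b} | 0 :: ··b··> s5
  s5 = (b.0)\{b} | 0 :: ·
Reachable graph of Q (6 states):
  t0 = b.(b.0)\{b} | b.(a.0 + b.0) + ((b.0 + 0)\{b} | b.a.0)\{b} :: ··b··> t1, ··b··> t2
  t1 = (b.0)\{b} | b.(a.0 + b.0) :: ··b··> t3
  t2 = b.(b.0)\{b} | (a.0 + b.0) :: ··a··> t4, ··b··> t3, ··b··> t4
  t3 = (b.0)\{b} | (a.0 + b.0) :: ··a··> t5, ··b··> t5
  t4 = b.(b.0)\{b} | 0 :: ··b··> t5
  t5 = (b.0)\{b} | 0 :: ·
Partition-refinement fixed point:
  B0 = {s0, t0}
  B1 = {s2, t2}
  B2 = {s3, t3}
  B3 = {s5, t5}
  B4 = {s4, t4}
  B5 = {s1, t1}
s0 ∈ B0, t0 ∈ B0 → same block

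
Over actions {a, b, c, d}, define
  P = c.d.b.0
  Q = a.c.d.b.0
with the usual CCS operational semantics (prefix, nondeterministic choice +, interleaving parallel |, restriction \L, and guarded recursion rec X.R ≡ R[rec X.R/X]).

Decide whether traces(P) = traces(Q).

P's transition system — 4 states:
  p0 = c.d.b.0 ⊢ —c→ p1
  p1 = d.b.0 ⊢ —d→ p2
  p2 = b.0 ⊢ —b→ p3
  p3 = 0 ⊢ ·
Q's transition system — 5 states:
  q0 = a.c.d.b.0 ⊢ —a→ q1
  q1 = c.d.b.0 ⊢ —c→ q2
  q2 = d.b.0 ⊢ —d→ q3
  q3 = b.0 ⊢ —b→ q4
  q4 = 0 ⊢ ·
Executing c from P (initial set {p0}):
  [1] c ⇒ {p1}
  P completes σ.
Executing c from Q (initial set {q0}):
  [1] c ⇒ ∅ (Q stuck)

traces(P) ≠ traces(Q) — witness ⟨c⟩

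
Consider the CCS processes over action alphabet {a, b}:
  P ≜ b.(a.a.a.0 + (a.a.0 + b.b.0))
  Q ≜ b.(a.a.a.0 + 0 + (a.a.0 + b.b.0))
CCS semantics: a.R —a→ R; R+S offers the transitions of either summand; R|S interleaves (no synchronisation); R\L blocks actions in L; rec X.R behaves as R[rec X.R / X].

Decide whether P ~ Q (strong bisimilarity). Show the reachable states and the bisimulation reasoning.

YES

LTS(P): 6 reachable states
  u0 = b.(a.a.a.0 + (a.a.0 + b.b.0)) | -b-> u1
  u1 = a.a.a.0 + (a.a.0 + b.b.0) | -a-> u2, -a-> u3, -b-> u4
  u2 = a.0 | -a-> u5
  u3 = a.a.0 | -a-> u2
  u4 = b.0 | -b-> u5
  u5 = 0 | ∅
LTS(Q): 6 reachable states
  v0 = b.(a.a.a.0 + 0 + (a.a.0 + b.b.0)) | -b-> v1
  v1 = a.a.a.0 + 0 + (a.a.0 + b.b.0) | -a-> v2, -a-> v3, -b-> v4
  v2 = a.0 | -a-> v5
  v3 = a.a.0 | -a-> v2
  v4 = b.0 | -b-> v5
  v5 = 0 | ∅
Coarsest stable partition (strong bisimilarity classes):
  B0 = {u0, v0}
  B1 = {u1, v1}
  B2 = {u3, v3}
  B3 = {u2, v2}
  B4 = {u5, v5}
  B5 = {u4, v4}
u0 ∈ B0, v0 ∈ B0 → same block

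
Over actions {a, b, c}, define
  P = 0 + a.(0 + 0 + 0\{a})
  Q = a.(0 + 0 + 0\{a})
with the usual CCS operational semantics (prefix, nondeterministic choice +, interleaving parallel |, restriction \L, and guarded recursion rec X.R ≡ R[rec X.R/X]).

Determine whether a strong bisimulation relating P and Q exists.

LTS(P): 2 reachable states
  p0 = 0 + a.(0 + 0 + 0\{a}) has moves =a=> p1
  p1 = 0 + 0 + 0\{a} has moves stopped
LTS(Q): 2 reachable states
  q0 = a.(0 + 0 + 0\{a}) has moves =a=> q1
  q1 = 0 + 0 + 0\{a} has moves stopped
Bisimilarity quotient blocks:
  B0 = {p0, q0}
  B1 = {p1, q1}
p0 ∈ B0, q0 ∈ B0 → same block

YES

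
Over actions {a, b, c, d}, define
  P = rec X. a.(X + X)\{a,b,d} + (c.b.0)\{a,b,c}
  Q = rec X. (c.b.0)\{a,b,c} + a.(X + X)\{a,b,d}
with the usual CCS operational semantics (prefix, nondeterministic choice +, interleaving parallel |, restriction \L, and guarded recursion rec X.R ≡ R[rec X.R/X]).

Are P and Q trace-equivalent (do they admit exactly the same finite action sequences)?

Reachable graph of P (2 states):
  p0 = rec X. a.(X + X)\{a,b,d} + (c.b.0)\{a,b,c} :: ··a··> p1
  p1 = ((rec X. a.(X + X)\{a,b,d} + (c.b.0)\{a,b,c}) + (rec X. a.(X + X)\{a,b,d} + (c.b.0)\{a,b,c}))\{a,b,d} :: stopped
Reachable graph of Q (2 states):
  q0 = rec X. (c.b.0)\{a,b,c} + a.(X + X)\{a,b,d} :: ··a··> q1
  q1 = ((rec X. (c.b.0)\{a,b,c} + a.(X + X)\{a,b,d}) + (rec X. (c.b.0)\{a,b,c} + a.(X + X)\{a,b,d}))\{a,b,d} :: stopped
Bisimilarity quotient blocks:
  B0 = {p0, q0}
  B1 = {p1, q1}
p0 ∈ B0, q0 ∈ B0 → same block
Bisimilar ⇒ trace-equivalent.

traces(P) = traces(Q)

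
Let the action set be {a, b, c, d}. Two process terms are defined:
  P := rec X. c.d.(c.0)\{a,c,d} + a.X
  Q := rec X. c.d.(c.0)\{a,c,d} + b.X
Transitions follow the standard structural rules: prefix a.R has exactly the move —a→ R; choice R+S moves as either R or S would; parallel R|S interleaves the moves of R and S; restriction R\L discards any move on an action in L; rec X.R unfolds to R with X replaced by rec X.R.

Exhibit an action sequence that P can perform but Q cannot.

a

LTS(P): 3 reachable states
  p0 = rec X. c.d.(c.0)\{a,c,d} + a.X :: --a--▸ p0, --c--▸ p1
  p1 = d.(c.0)\{a,c,d} :: --d--▸ p2
  p2 = (c.0)\{a,c,d} :: stopped
LTS(Q): 3 reachable states
  q0 = rec X. c.d.(c.0)\{a,c,d} + b.X :: --b--▸ q0, --c--▸ q1
  q1 = d.(c.0)\{a,c,d} :: --d--▸ q2
  q2 = (c.0)\{a,c,d} :: stopped
Run σ = ⟨a⟩ on P: start {p0}
  step 1 (a): {p0}
  — P admits the full trace.
Run σ = ⟨a⟩ on Q: start {q0}
  step 1 (a): no successor for Q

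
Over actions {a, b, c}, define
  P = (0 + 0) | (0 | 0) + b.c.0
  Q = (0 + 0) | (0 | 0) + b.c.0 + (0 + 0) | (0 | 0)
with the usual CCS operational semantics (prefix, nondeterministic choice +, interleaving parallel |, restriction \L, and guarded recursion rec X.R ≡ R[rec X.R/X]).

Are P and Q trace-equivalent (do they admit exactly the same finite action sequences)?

Reachable graph of P (3 states):
  m0 = (0 + 0) | (0 | 0) + b.c.0 → =b=> m1
  m1 = c.0 → =c=> m2
  m2 = 0 → (no moves)
Reachable graph of Q (3 states):
  n0 = (0 + 0) | (0 | 0) + b.c.0 + (0 + 0) | (0 | 0) → =b=> n1
  n1 = c.0 → =c=> n2
  n2 = 0 → (no moves)
Coarsest stable partition (strong bisimilarity classes):
  B0 = {m0, n0}
  B1 = {m1, n1}
  B2 = {m2, n2}
m0 ∈ B0, n0 ∈ B0 → same block
Bisimilar ⇒ trace-equivalent.

YES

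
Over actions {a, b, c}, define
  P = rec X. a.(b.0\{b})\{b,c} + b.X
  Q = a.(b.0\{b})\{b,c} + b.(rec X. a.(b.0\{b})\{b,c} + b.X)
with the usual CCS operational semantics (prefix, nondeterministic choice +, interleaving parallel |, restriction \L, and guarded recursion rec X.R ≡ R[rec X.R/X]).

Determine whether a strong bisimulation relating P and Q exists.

LTS(P): 2 reachable states
  p0 = rec X. a.(b.0\{b})\{b,c} + b.X has moves =a=> p1, =b=> p0
  p1 = (b.0\{b})\{b,c} has moves ∅
LTS(Q): 3 reachable states
  q0 = a.(b.0\{b})\{b,c} + b.(rec X. a.(b.0\{b})\{b,c} + b.X) has moves =a=> q1, =b=> q2
  q1 = (b.0\{b})\{b,c} has moves ∅
  q2 = rec X. a.(b.0\{b})\{b,c} + b.X has moves =a=> q1, =b=> q2
Coarsest stable partition (strong bisimilarity classes):
  B0 = {p0, q0, q2}
  B1 = {p1, q1}
p0 ∈ B0, q0 ∈ B0 → same block

P ~ Q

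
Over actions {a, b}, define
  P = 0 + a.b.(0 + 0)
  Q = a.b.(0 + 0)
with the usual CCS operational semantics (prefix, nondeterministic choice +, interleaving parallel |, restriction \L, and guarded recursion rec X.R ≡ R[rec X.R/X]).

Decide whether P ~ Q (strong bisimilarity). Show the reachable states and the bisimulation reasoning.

bisimilar

Reachable graph of P (3 states):
  u0 = 0 + a.b.(0 + 0) :: -a-> u1
  u1 = b.(0 + 0) :: -b-> u2
  u2 = 0 + 0 :: (no moves)
Reachable graph of Q (3 states):
  v0 = a.b.(0 + 0) :: -a-> v1
  v1 = b.(0 + 0) :: -b-> v2
  v2 = 0 + 0 :: (no moves)
Coarsest stable partition (strong bisimilarity classes):
  B0 = {u0, v0}
  B1 = {u1, v1}
  B2 = {u2, v2}
u0 ∈ B0, v0 ∈ B0 → same block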